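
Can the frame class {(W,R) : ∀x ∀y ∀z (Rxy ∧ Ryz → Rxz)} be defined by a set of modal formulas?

Yes — defined by □p → □□p

The condition is transitivity. A defining modal formula is □p → □□p.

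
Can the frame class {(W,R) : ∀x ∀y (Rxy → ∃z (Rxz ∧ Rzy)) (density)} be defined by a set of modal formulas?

This is a Sahlqvist condition; the C4 axiom □□q → □q defines it.
Suppose □□q→□q is valid. Take Rxy and set V(q)={w : xR²w}. Then □□q at x, so □q at x, so q at y, i.e. ∃z(Rxz∧Rzy).

Yes — defined by □□q → □q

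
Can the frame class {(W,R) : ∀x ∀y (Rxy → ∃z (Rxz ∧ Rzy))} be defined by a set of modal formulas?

This is a Sahlqvist condition; the C4 axiom □□q → □q defines it.
Suppose □□q→□q is valid. Take Rxy and set V(q)={w : xR²w}. Then □□q at x, so □q at x, so q at y, i.e. ∃z(Rxz∧Rzy).

Definable; □□q → □q defines it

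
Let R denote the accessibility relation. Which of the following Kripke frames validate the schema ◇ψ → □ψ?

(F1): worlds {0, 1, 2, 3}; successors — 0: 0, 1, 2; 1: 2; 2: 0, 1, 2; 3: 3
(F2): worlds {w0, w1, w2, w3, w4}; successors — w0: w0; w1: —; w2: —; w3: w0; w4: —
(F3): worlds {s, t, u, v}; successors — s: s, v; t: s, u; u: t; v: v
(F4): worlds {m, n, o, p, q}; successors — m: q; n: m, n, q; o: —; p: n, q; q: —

Frame correspondent (Sahlqvist): ∀x ∀y ∀z (Rxy ∧ Rxz → y = z) — i.e. partial functionality.
(F1): fails — 0 sees both 0 and 1.
(F2): ✓.
(F3): fails — s sees both s and v.
(F4): fails — n sees both m and n.

(F2)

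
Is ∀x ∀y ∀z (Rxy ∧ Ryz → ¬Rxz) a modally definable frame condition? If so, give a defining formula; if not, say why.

No — not modally definable

Any modally definable frame class is closed under surjective bounded morphisms.
The 7-cycle (worlds s,t,u,v,w,x,y with s→t→u→v→w→x→y→s) is intransitive. Mapping every world to a single reflexive point • is a surjective bounded morphism; the reflexive point is not intransitive (R••∧R•• but R••).
So the class is not modally definable.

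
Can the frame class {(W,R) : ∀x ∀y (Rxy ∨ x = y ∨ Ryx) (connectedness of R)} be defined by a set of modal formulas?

Modal frame validity is preserved under disjoint unions.
Take 3 disjoint single-world reflexive frames: each is trivially connected, but their disjoint union has 3 worlds with no edge between distinct components, so it is not connected.
Hence connectedness of R is not modally definable.

No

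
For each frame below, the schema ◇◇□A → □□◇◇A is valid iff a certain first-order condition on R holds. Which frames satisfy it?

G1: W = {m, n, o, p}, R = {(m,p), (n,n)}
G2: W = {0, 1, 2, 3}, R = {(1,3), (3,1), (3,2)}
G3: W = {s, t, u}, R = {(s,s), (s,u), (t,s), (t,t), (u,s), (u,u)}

G1, G3

This is the axiom for a generalized confluence (Geach) condition; its first-order frame correspondent is ∀x ∀y ∀z ((xR²y ∧ xR²z) → ∃w (yRw ∧ zR²w)).
G1: condition met.
G2: fails — 1R²1, 1R²1 but no w with 1Rw and 1R²w.
G3: condition met.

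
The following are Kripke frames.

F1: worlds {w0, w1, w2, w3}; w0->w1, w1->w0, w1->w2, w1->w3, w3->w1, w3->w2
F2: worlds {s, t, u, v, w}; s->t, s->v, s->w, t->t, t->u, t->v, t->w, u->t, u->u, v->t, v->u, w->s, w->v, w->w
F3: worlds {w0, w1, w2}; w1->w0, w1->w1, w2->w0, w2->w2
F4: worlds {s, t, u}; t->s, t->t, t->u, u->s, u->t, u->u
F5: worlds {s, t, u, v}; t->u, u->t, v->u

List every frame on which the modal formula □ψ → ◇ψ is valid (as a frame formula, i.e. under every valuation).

F2

Frame correspondent (Sahlqvist): ∀x ∃y Rxy — i.e. seriality.
F1: fails — world w2 has no successor.
F2: satisfies the condition.
F3: fails — world w0 has no successor.
F4: fails — world s has no successor.
F5: fails — world s has no successor.
Valid on: F2.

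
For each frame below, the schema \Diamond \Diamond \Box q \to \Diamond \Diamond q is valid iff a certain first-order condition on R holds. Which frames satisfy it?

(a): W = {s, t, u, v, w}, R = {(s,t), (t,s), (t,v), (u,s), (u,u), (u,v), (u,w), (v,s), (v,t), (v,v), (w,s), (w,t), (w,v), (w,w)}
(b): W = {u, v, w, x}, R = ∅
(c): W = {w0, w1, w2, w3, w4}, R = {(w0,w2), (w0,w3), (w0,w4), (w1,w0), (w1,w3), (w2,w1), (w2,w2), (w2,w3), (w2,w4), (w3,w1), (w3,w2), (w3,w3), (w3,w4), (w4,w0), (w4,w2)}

Frame correspondent (Sahlqvist): \forall x \forall y (x R^2 y \to \exists w (yRw \wedge x R^2 w)) — i.e. a generalized confluence (Geach) condition.
(a): fails — sR²s but no w* with sRw* and sR²w*.
(b): holds.
(c): holds.
Valid on: (b), (c).

(b), (c)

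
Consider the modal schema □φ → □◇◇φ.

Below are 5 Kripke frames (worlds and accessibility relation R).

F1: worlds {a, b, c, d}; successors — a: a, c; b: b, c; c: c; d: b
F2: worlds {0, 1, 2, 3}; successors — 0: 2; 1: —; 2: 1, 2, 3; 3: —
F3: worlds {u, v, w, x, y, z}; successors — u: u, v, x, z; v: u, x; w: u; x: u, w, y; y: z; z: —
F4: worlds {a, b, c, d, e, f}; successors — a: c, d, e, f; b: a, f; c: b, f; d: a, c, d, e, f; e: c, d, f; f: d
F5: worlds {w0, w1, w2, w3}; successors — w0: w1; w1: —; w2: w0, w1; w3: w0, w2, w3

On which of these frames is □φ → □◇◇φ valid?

The schema corresponds to a generalized confluence (Geach) condition: ∀x ∀z (xRz → ∃w (xRw ∧ zR²w)).
F1: satisfies the condition.
F2: fails — 2R1 but no w with 2Rw and 1R²w.
F3: fails — uRz but no t with uRt and zR²t.
F4: satisfies the condition.
F5: fails — w0Rw1 but no w with w0Rw and w1R²w.
Valid on: F1, F4.

F1, F4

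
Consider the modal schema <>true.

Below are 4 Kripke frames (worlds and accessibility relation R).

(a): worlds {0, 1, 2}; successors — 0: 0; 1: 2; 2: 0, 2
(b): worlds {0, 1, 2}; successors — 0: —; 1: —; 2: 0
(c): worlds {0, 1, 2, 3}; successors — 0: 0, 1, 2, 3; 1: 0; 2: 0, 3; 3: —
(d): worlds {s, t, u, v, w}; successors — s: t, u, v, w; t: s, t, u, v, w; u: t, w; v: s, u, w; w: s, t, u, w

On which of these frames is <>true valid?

(a), (d)

The schema corresponds to seriality: forall x exists y Rxy.
(a): holds.
(b): fails — world 0 has no successor.
(c): fails — world 3 has no successor.
(d): holds.
Valid on: (a), (d).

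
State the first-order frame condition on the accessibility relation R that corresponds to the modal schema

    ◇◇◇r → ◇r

This is a Sahlqvist (Geach-type) schema ◇^3□^0r → □^0◇^1r.
First-order correspondent: ∀x ∀y (xR³y → ∃w (y = w ∧ xRw)).

∀x ∀y (xR³y → ∃w (y = w ∧ xRw))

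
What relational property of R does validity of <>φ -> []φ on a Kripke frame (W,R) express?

partial functionality

Suppose ◇φ→□φ is valid. Take Rxy, Rxz and set V(φ)={y}. Then ◇φ at x, so □φ at x, so φ at z, i.e. z=y.
The converse is a direct semantic check.
So the correspondent is partial functionality.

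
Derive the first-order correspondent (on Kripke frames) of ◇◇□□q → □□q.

∀x ∀y ∀z ((xR²y ∧ xR²z) → ∃w (yR²w ∧ z = w))

This is a Sahlqvist (Geach-type) schema ◇^2□^2q → □^2◇^0q.
First-order correspondent: ∀x ∀y ∀z ((xR²y ∧ xR²z) → ∃w (yR²w ∧ z = w)).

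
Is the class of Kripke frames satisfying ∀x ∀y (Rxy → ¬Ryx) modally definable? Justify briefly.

If a class were modally definable it would be closed under surjective bounded morphisms (Goldblatt–Thomason).
The 5-cycle (worlds 0,1,2,3,4 with 0→1→2→3→4→0) is asymmetric. Mapping every world to a single reflexive point • is a surjective bounded morphism, and the reflexive point is not asymmetric (R•• but asymmetry requires ¬R••).
So no modal formula (or set of formulas) defines exactly the asymmetric frames.

No — not modally definable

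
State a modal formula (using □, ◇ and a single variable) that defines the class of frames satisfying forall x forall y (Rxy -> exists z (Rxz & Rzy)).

□□q → □q

A defining formula is □□q → □q (the C4 axiom).
Suppose □□q→□q is valid. Take Rxy and set V(q)={w : xR²w}. Then □□q at x, so □q at x, so q at y, i.e. ∃z(Rxz∧Rzy).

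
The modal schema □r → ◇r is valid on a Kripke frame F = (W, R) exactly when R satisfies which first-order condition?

Suppose □r→◇r is valid. At any x set V(r)=W. Then □r at x, so ◇r at x, so x has a successor.

Seriality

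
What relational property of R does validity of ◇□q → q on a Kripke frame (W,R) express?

Equivalently (dual form): q → □◇q.
Suppose q→□◇q is valid. Take Rxy and set V(q)={x}. Then q at x, so □◇q at x, so ◇q at y, so some z with Ryz has q; z=x, i.e. Ryx.

Symmetry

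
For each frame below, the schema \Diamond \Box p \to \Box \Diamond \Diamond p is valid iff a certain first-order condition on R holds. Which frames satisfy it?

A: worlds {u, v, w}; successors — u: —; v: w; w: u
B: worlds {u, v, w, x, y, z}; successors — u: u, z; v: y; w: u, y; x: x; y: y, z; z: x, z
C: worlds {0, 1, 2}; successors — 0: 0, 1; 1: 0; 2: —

B, C

This is the axiom for a generalized confluence (Geach) condition; its first-order frame correspondent is \forall x \forall y \forall z ((xRy \wedge xRz) \to \exists w (yRw \wedge z R^2 w)).
A: fails — vRw, vRw but no t with wRt and wR²t.
B: satisfies the condition.
C: satisfies the condition.
Valid on: B, C.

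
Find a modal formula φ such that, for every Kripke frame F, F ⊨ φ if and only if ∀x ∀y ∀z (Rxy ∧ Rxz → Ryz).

A defining formula is ◇q → □◇q (the 5 axiom).
Suppose ◇q→□◇q is valid. Take Rxy, Rxz and set V(q)={y}. Then ◇q at x, so □◇q at x, so ◇q at z, so some w with Rzw has q; w=y, i.e. Rzy. By symmetry of the argument, Ryz.

◇q → □◇q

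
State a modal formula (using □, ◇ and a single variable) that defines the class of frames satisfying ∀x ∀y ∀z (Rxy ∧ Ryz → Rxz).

□s → □□s

A defining formula is □s → □□s (the 4 axiom).
Suppose □s→□□s is valid. Take Rxy, Ryz and set V(s)={w : Rxw}. Then □s at x, so □□s at x, so □s at y, so s at z, i.e. Rxz.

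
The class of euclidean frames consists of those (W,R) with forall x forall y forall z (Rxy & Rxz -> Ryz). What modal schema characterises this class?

A defining formula is ◇ψ → □◇ψ (the 5 axiom).
Suppose ◇ψ→□◇ψ is valid. Take Rxy, Rxz and set V(ψ)={y}. Then ◇ψ at x, so □◇ψ at x, so ◇ψ at z, so some w with Rzw has ψ; w=y, i.e. Rzy. By symmetry of the argument, Ryz.

◇ψ → □◇ψ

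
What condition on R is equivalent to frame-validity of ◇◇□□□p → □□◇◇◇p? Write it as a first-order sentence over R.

∀x ∀y ∀z ((xR²y ∧ xR²z) → ∃w (yR³w ∧ zR³w))

This is a Sahlqvist (Geach-type) schema ◇^2□^3p → □^2◇^3p.
Minimal-valuation argument: fix x; take any y with xR^2y and any z with xR^2z. Set V(p) to the set of worlds R-reachable from y in exactly 3 steps. Then □^3p holds at y, so the antecedent holds at x; validity forces ◇^3p at z, giving a w with zR^3w and yR^3w.
First-order correspondent: ∀x ∀y ∀z ((xR²y ∧ xR²z) → ∃w (yR³w ∧ zR³w)).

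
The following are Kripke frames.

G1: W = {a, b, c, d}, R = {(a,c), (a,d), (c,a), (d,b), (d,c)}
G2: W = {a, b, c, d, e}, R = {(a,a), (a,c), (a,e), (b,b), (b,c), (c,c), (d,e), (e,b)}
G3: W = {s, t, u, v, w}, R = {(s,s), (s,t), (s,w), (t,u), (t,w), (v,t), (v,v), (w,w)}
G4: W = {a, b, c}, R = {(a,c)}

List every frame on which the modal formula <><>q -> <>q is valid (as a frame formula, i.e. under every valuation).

The schema corresponds to transitivity: forall x forall y forall z (Rxy & Ryz -> Rxz).
G1: fails — Rdc and Rca but not Rda.
G2: fails — Rde and Reb but not Rdb.
G3: fails — Rvt and Rtw but not Rvw.
G4: ✓.
Valid on: G4.

G4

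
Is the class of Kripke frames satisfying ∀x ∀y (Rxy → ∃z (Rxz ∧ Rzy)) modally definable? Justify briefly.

The condition is density. A defining modal formula is □□q → □q.
Suppose □□q→□q is valid. Take Rxy and set V(q)={w : xR²w}. Then □□q at x, so □q at x, so q at y, i.e. ∃z(Rxz∧Rzy).

Yes — defined by □□q → □q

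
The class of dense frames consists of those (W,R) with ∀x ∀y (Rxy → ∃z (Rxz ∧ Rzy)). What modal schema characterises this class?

The condition is density. The C4 schema □□ψ → □ψ defines it.
Suppose □□ψ→□ψ is valid. Take Rxy and set V(ψ)={w : xR²w}. Then □□ψ at x, so □ψ at x, so ψ at y, i.e. ∃z(Rxz∧Rzy).

□□ψ → □ψ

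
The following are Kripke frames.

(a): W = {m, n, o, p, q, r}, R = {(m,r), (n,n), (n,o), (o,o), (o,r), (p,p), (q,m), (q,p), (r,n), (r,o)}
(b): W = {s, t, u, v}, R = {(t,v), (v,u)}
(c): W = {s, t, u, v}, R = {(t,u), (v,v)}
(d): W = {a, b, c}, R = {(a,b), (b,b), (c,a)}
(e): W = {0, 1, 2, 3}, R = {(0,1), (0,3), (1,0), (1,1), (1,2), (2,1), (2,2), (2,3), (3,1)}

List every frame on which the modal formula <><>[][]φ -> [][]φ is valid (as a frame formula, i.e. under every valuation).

(c), (d)

This is the axiom for a generalized confluence (Geach) condition; its first-order frame correspondent is forall x forall y forall z ((x R^2 y & x R^2 z) -> exists w (y R^2 w & z = w)).
(a): fails — qR²p, qR²r but no w with pR²w and r=w.
(b): fails — tR²u, tR²u but no w with uR²w and u=w.
(c): holds.
(d): holds.
(e): fails — 1R²0, 1R²3 but no w with 0R²w and 3=w.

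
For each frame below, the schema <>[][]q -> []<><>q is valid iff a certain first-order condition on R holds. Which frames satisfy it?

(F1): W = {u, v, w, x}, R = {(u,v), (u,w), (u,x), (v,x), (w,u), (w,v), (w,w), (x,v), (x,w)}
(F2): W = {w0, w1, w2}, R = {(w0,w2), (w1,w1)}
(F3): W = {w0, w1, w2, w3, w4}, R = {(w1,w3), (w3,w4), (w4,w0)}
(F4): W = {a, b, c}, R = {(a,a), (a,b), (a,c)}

This is the axiom for a generalized confluence (Geach) condition; its first-order frame correspondent is forall x forall y forall z ((xRy & xRz) -> exists w (y R^2 w & z R^2 w)).
(F1): ✓.
(F2): fails — w0Rw2, w0Rw2 but no w with w2R²w and w2R²w.
(F3): fails — w3Rw4, w3Rw4 but no w with w4R²w and w4R²w.
(F4): fails — aRa, aRb but no w with aR²w and bR²w.
Valid on: (F1).

(F1)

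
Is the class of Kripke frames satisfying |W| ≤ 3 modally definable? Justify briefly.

No — not modally definable

Any modally definable frame class is closed under disjoint unions.
Any modal formula valid on each of 4 disjoint one-world frames is valid on their disjoint union (validity is preserved under disjoint unions). Each one-world frame has |W|=1≤3, but the union has |W|=4.
So the class is not modally definable.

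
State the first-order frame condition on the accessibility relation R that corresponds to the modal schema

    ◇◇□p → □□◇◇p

This is a Sahlqvist (Geach-type) schema ◇^2□^1p → □^2◇^2p.
First-order correspondent: ∀x ∀y ∀z ((xR²y ∧ xR²z) → ∃w (yRw ∧ zR²w)).

∀x ∀y ∀z ((xR²y ∧ xR²z) → ∃w (yRw ∧ zR²w))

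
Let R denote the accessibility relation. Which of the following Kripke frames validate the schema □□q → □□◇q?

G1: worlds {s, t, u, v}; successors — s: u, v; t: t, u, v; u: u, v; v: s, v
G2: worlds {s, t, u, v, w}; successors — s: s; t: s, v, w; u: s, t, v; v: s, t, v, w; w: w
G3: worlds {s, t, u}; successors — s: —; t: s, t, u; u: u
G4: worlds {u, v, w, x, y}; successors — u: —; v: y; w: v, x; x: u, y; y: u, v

This is the axiom for a generalized confluence (Geach) condition; its first-order frame correspondent is ∀x ∀z (xR²z → ∃w (xR²w ∧ zRw)).
G1: condition met.
G2: condition met.
G3: fails — tR²s but no w with tR²w and sRw.
G4: fails — vR²u but no t with vR²t and uRt.
Valid on: G1, G2.

G1, G2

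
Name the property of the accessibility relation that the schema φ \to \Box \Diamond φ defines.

This is the B axiom.
It corresponds to symmetry: \forall x \forall y (Rxy \to Ryx).

Symmetry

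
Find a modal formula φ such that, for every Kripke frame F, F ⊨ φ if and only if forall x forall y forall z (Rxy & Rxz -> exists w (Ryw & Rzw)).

This is convergence; the standard corresponding axiom is .2: ◇□p → □◇p.
Suppose ◇□p→□◇p is valid. Take Rxy, Rxz and set V(p)={w : Ryw}. Then □p at y so ◇□p at x, so □◇p at x, so ◇p at z, giving w with Rzw and Ryw.

◇□p → □◇p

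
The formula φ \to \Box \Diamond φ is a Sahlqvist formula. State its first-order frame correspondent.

Suppose φ→□◇φ is valid. Take Rxy and set V(φ)={x}. Then φ at x, so □◇φ at x, so ◇φ at y, so some z with Ryz has φ; z=x, i.e. Ryx.
Conversely, any frame satisfying \forall x \forall y (Rxy \to Ryx) validates the schema.
Frame condition: \forall x \forall y (Rxy \to Ryx).

Symmetry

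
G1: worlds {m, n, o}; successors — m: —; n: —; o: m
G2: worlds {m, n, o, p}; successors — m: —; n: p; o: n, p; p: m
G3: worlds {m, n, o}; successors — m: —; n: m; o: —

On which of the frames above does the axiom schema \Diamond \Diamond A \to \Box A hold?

G1, G3

Frame correspondent (Sahlqvist): \forall x \forall y \forall z ((x R^2 y \wedge xRz) \to \exists w (y = w \wedge z = w)) — i.e. a generalized confluence (Geach) condition.
G1: satisfies the condition.
G2: fails — nR²m, nRp but m ≠ p.
G3: satisfies the condition.
Valid on: G1, G3.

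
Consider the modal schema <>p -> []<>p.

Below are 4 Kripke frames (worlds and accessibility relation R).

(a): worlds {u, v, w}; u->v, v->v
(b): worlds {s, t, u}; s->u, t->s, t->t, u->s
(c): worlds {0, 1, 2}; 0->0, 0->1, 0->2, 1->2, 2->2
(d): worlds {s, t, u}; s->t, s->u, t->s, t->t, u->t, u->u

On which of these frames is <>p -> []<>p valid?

(a)

The schema corresponds to the Euclidean property: forall x forall y forall z (Rxy & Rxz -> Ryz).
(a): satisfies the condition.
(b): fails — Rsu and Rsu but not Ruu.
(c): fails — R02 and R00 but not R20.
(d): fails — Rst and Rsu but not Rtu.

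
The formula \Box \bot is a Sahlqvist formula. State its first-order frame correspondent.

emptiness of R

This schema is the Ver axiom.
It corresponds to emptiness of R: \forall x \forall y \neg Rxy.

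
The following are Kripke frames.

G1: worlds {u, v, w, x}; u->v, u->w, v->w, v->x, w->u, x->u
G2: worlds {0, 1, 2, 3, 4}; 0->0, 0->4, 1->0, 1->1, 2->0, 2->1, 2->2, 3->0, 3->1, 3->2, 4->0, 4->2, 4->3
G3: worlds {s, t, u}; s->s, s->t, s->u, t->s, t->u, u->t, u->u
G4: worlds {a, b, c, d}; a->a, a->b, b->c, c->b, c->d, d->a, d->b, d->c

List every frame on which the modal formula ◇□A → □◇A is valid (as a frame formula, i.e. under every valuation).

G2, G3

Frame correspondent (Sahlqvist): ∀x ∀y ∀z (Rxy ∧ Rxz → ∃w (Ryw ∧ Rzw)) — i.e. convergence.
G1: fails — Ruv and Ruw but v and w have no common successor.
G2: ✓.
G3: ✓.
G4: fails — Rab and Raa but b and a have no common successor.
Valid on: G2, G3.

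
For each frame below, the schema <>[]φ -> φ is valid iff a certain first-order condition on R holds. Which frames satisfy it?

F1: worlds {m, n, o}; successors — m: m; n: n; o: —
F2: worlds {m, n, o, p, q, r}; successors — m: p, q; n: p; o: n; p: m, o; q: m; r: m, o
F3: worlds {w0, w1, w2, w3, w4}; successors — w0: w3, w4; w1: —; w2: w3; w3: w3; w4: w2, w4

F1

Frame correspondent (Sahlqvist): forall x forall y (Rxy -> Ryx) — i.e. symmetry.
F1: holds.
F2: fails — Ron but not Rno.
F3: fails — Rw0w4 but not Rw4w0.
Valid on: F1.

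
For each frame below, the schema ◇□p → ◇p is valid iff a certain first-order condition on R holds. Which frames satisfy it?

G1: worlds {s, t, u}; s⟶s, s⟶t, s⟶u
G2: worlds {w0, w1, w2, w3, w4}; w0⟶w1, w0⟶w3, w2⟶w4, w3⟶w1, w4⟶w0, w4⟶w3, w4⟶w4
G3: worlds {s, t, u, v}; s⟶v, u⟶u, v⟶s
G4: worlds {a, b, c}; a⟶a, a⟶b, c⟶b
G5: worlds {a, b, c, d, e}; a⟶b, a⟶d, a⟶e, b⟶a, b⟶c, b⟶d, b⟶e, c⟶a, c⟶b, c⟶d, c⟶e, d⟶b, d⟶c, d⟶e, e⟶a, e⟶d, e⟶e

This is the axiom for a generalized confluence (Geach) condition; its first-order frame correspondent is ∀x ∀y (xRy → ∃w (yRw ∧ xRw)).
G1: fails — sRt but no w with tRw and sRw.
G2: fails — w0Rw1 but no w with w1Rw and w0Rw.
G3: fails — sRv but no w with vRw and sRw.
G4: fails — aRb but no w with bRw and aRw.
G5: satisfies the condition.
Valid on: G5.

G5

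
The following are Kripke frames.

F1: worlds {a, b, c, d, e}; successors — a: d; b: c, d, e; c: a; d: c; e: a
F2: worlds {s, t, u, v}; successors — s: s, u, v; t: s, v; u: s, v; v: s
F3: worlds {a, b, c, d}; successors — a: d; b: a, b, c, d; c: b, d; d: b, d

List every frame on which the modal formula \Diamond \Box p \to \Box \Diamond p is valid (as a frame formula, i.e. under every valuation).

F2, F3

Frame correspondent (Sahlqvist): \forall x \forall y \forall z (Rxy \wedge Rxz \to \exists w (Ryw \wedge Rzw)) — i.e. convergence.
F1: fails — Rbc and Rbd but c and d have no common successor.
F2: holds.
F3: holds.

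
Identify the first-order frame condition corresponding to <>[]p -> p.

Symmetry

This is frame-equivalent to p → □◇p (substitute ¬p for p and contrapose).
Suppose p→□◇p is valid. Take Rxy and set V(p)={x}. Then p at x, so □◇p at x, so ◇p at y, so some z with Ryz has p; z=x, i.e. Ryx.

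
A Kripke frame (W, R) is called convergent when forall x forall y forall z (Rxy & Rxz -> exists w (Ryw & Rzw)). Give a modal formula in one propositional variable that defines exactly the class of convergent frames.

A defining formula is ◇□ψ → □◇ψ (the .2 axiom).
Suppose ◇□ψ→□◇ψ is valid. Take Rxy, Rxz and set V(ψ)={w : Ryw}. Then □ψ at y so ◇□ψ at x, so □◇ψ at x, so ◇ψ at z, giving w with Rzw and Ryw.

◇□ψ → □◇ψ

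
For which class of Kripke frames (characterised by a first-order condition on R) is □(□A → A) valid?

shift-reflexivity: ∀x ∀y (Rxy → Ryy)

Suppose □(□A→A) is valid. Take Rxy and set V(A)={w : Ryw}. Then at y, □A holds; since □(□A→A) at x, □A→A at y, so A at y, i.e. Ryy.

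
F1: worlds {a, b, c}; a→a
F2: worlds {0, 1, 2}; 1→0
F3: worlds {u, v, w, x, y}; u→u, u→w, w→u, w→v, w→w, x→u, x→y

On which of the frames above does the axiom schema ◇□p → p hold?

The schema corresponds to symmetry: ∀x ∀y (Rxy → Ryx).
F1: satisfies the condition.
F2: fails — R10 but not R01.
F3: fails — Rxu but not Rux.

F1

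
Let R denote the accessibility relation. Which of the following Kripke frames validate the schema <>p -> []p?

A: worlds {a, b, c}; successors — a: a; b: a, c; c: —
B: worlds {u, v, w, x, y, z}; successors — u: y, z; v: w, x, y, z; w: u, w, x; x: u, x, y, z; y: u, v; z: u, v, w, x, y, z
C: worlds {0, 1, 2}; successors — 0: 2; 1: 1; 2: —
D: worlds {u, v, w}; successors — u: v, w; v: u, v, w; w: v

This is the axiom for partial functionality; its first-order frame correspondent is forall x forall y forall z (Rxy & Rxz -> y = z).
A: fails — b sees both a and c.
B: fails — u sees both y and z.
C: condition met.
D: fails — u sees both v and w.

C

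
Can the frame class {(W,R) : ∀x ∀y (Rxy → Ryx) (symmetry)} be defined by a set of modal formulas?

Yes: it is symmetry, defined by the B schema p → □◇p.
Suppose p→□◇p is valid. Take Rxy and set V(p)={x}. Then p at x, so □◇p at x, so ◇p at y, so some z with Ryz has p; z=x, i.e. Ryx.

Definable; p → □◇p defines it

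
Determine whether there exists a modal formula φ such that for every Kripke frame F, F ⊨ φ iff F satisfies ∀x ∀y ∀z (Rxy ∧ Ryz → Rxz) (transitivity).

Yes — defined by □r → □□r

This is a Sahlqvist condition; the 4 axiom □r → □□r defines it.
Suppose □r→□□r is valid. Take Rxy, Ryz and set V(r)={w : Rxw}. Then □r at x, so □□r at x, so □r at y, so r at z, i.e. Rxz.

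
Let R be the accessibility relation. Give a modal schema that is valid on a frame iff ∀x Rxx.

□s → s

A defining formula is □s → s (the T axiom).
Suppose □s→s is valid. At any x set V(s)={w : Rxw}. Then □s holds at x, so s holds at x, i.e. Rxx.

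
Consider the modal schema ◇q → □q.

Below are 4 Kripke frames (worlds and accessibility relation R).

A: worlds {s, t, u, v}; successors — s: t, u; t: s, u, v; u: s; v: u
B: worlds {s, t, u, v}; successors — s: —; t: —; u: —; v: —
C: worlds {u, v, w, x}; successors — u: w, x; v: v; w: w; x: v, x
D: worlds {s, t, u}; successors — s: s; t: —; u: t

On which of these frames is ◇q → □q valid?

The schema corresponds to partial functionality: ∀x ∀y ∀z (Rxy ∧ Rxz → y = z).
A: fails — s sees both t and u.
B: condition met.
C: fails — u sees both w and x.
D: condition met.

B, D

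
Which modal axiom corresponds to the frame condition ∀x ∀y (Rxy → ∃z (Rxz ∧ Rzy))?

This is density; the standard corresponding axiom is C4: □□s → □s.
Suppose □□s→□s is valid. Take Rxy and set V(s)={w : xR²w}. Then □□s at x, so □s at x, so s at y, i.e. ∃z(Rxz∧Rzy).

□□s → □s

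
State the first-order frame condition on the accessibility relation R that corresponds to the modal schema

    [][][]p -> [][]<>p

forall x forall z (x R^2 z -> exists w (x R^3 w & zRw))

This is a Sahlqvist (Geach-type) schema ◇^0□^3p → □^2◇^1p.
First-order correspondent: forall x forall z (x R^2 z -> exists w (x R^3 w & zRw)).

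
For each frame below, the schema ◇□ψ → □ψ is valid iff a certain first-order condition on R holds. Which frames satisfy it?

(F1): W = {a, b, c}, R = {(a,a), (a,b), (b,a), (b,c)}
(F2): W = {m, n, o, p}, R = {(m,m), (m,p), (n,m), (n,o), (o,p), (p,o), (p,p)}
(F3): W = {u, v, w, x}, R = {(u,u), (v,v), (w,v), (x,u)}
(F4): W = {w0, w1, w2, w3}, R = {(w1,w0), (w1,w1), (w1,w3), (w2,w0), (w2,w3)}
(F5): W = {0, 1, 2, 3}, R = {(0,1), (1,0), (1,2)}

The schema corresponds to the Euclidean property: ∀x ∀y ∀z (Rxy ∧ Rxz → Ryz).
(F1): fails — Rab and Rab but not Rbb.
(F2): fails — Rmp and Rmm but not Rpm.
(F3): condition met.
(F4): fails — Rw1w0 and Rw1w1 but not Rw0w1.
(F5): fails — R01 and R01 but not R11.

(F3)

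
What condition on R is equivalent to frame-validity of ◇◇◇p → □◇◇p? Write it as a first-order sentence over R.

This is a Sahlqvist (Geach-type) schema ◇^3□^0p → □^1◇^2p.
First-order correspondent: ∀x ∀y ∀z ((xR³y ∧ xRz) → ∃w (y = w ∧ zR²w)).

∀x ∀y ∀z ((xR³y ∧ xRz) → ∃w (y = w ∧ zR²w))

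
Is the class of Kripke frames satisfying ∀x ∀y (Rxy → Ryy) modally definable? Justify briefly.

This is a Sahlqvist condition; the T□ axiom □(□r → r) defines it.

Yes — defined by □(□r → r)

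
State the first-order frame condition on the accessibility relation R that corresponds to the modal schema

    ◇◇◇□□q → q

∀x ∀y (xR³y → ∃w (yR²w ∧ x = w))

This is a Sahlqvist (Geach-type) schema ◇^3□^2q → □^0◇^0q.
Minimal-valuation argument: fix x; take any y with xR^3y and any z with xR^0z. Set V(q) to the set of worlds R-reachable from y in exactly 2 steps. Then □^2q holds at y, so the antecedent holds at x; validity forces ◇^0q at z, giving a w with zR^0w and yR^2w.
First-order correspondent: ∀x ∀y (xR³y → ∃w (yR²w ∧ x = w)).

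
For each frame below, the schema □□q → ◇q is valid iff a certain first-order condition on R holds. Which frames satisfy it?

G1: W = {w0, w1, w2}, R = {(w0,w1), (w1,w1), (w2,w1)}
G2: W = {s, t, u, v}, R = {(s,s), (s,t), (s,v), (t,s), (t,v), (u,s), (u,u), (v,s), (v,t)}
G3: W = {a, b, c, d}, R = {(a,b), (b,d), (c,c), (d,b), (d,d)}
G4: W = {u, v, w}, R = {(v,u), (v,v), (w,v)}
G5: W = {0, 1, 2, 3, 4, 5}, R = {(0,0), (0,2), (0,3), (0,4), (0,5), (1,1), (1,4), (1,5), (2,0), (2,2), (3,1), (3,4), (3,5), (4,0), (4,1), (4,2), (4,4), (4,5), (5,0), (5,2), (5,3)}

G1, G2, G5

This is the axiom for a generalized confluence (Geach) condition; its first-order frame correspondent is ∀x ∃w (xR²w ∧ xRw).
G1: holds.
G2: holds.
G3: fails — at a but no w with aR²w and aRw.
G4: fails — at u but no t with uR²t and uRt.
G5: holds.
Valid on: G1, G2, G5.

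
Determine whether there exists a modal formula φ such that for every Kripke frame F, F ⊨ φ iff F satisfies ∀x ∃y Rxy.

Definable; □q → ◇q defines it

Yes: it is seriality, defined by the D schema □q → ◇q.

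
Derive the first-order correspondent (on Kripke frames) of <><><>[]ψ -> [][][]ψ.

forall x forall y forall z ((x R^3 y & x R^3 z) -> exists w (yRw & z = w))

This is a Sahlqvist (Geach-type) schema ◇^3□^1ψ → □^3◇^0ψ.
Minimal-valuation argument: fix x; take any y with xR^3y and any z with xR^3z. Set V(ψ) to the set of worlds R-reachable from y in exactly 1 step. Then □^1ψ holds at y, so the antecedent holds at x; validity forces ◇^0ψ at z, giving a w with zR^0w and yR^1w.
First-order correspondent: forall x forall y forall z ((x R^3 y & x R^3 z) -> exists w (yRw & z = w)).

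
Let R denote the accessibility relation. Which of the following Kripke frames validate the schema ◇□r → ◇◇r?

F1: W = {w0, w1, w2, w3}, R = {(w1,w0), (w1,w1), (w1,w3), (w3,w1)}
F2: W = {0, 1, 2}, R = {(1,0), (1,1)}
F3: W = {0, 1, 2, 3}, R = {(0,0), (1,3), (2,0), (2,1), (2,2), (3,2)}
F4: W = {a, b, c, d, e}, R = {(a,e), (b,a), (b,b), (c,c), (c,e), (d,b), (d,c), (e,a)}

F3, F4

Frame correspondent (Sahlqvist): ∀x ∀y (xRy → ∃w (yRw ∧ xR²w)) — i.e. a generalized confluence (Geach) condition.
F1: fails — w1Rw0 but no w with w0Rw and w1R²w.
F2: fails — 1R0 but no w with 0Rw and 1R²w.
F3: condition met.
F4: condition met.
Valid on: F3, F4.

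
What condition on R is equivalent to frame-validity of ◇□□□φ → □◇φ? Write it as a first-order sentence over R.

∀x ∀y ∀z ((xRy ∧ xRz) → ∃w (yR³w ∧ zRw))

This is a Sahlqvist (Geach-type) schema ◇^1□^3φ → □^1◇^1φ.
First-order correspondent: ∀x ∀y ∀z ((xRy ∧ xRz) → ∃w (yR³w ∧ zRw)).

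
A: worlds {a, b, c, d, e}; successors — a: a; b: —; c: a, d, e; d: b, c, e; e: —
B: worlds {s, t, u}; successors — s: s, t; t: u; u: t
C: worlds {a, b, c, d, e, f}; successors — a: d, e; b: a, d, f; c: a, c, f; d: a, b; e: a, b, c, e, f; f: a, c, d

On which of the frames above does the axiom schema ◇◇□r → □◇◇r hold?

The schema corresponds to a generalized confluence (Geach) condition: ∀x ∀y ∀z ((xR²y ∧ xRz) → ∃w (yRw ∧ zR²w)).
A: fails — cR²a, cRe but no w with aRw and eR²w.
B: fails — sR²t, sRt but no w with tRw and tR²w.
C: condition met.

C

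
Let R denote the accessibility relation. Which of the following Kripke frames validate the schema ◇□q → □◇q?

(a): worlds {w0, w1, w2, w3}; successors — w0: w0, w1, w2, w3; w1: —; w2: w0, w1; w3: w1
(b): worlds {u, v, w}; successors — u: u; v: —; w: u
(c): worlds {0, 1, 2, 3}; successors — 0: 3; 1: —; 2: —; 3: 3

(b), (c)

This is the axiom for convergence; its first-order frame correspondent is ∀x ∀y ∀z (Rxy ∧ Rxz → ∃w (Ryw ∧ Rzw)).
(a): fails — Rw0w1 and Rw0w1 but w1 and w1 have no common successor.
(b): ✓.
(c): ✓.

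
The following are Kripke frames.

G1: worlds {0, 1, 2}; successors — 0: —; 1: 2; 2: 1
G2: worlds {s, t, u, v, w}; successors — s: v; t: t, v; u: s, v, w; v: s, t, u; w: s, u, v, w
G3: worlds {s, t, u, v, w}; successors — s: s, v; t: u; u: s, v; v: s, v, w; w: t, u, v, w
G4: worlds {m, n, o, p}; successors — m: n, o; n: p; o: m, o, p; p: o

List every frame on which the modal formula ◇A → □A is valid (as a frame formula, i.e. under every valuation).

G1

This is the axiom for partial functionality; its first-order frame correspondent is ∀x ∀y ∀z (Rxy ∧ Rxz → y = z).
G1: holds.
G2: fails — t sees both t and v.
G3: fails — s sees both s and v.
G4: fails — m sees both n and o.
Valid on: G1.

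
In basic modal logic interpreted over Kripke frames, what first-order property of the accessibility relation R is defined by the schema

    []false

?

emptiness of R: forall x forall y ~Rxy

□⊥ is valid iff no world has any successor (otherwise □⊥ fails at any world with one).
Conversely, on a frame with emptiness of R the schema holds at every world under every valuation.
Frame condition: forall x forall y ~Rxy.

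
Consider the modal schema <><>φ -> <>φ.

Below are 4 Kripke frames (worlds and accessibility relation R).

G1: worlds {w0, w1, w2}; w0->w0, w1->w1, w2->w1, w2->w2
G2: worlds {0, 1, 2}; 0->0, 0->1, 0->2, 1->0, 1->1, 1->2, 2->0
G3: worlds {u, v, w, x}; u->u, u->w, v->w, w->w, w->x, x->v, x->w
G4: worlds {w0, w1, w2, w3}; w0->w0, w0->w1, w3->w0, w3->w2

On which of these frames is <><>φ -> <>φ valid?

G1

This is the axiom for transitivity; its first-order frame correspondent is forall x forall y forall z (Rxy & Ryz -> Rxz).
G1: holds.
G2: fails — R20 and R02 but not R22.
G3: fails — Rxw and Rwx but not Rxx.
G4: fails — Rw3w0 and Rw0w1 but not Rw3w1.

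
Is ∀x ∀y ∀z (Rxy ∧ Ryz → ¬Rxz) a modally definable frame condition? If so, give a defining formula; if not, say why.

Modal frame validity is preserved under surjective bounded morphisms.
The 3-cycle (worlds s,t,u with s→t→u→s) is intransitive. Mapping every world to a single reflexive point • is a surjective bounded morphism; the reflexive point is not intransitive (R••∧R•• but R••).
So no modal formula (or set of formulas) defines exactly the intransitive frames.

Not modally definable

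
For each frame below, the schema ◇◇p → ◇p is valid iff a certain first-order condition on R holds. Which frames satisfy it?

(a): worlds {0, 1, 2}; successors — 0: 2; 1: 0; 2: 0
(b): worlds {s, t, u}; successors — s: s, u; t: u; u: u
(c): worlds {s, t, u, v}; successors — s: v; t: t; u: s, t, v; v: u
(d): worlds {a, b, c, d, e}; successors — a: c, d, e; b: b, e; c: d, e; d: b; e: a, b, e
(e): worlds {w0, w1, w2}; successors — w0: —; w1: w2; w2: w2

(b), (e)

This is the axiom for transitivity; its first-order frame correspondent is ∀x ∀y ∀z (Rxy ∧ Ryz → Rxz).
(a): fails — R10 and R02 but not R12.
(b): holds.
(c): fails — Ruv and Rvu but not Ruu.
(d): fails — Rcd and Rdb but not Rcb.
(e): holds.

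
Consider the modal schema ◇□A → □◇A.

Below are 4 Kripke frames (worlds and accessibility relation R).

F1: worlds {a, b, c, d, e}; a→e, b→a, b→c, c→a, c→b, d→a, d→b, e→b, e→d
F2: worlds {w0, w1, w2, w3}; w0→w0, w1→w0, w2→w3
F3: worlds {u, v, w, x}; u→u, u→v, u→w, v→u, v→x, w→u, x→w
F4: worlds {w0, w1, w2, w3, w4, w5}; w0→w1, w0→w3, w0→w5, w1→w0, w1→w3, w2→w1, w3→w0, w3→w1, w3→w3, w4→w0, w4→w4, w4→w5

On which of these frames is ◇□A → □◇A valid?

Frame correspondent (Sahlqvist): ∀x ∀y ∀z (Rxy ∧ Rxz → ∃w (Ryw ∧ Rzw)) — i.e. convergence.
F1: fails — Rbc and Rba but c and a have no common successor.
F2: fails — Rw2w3 and Rw2w3 but w3 and w3 have no common successor.
F3: ✓.
F4: fails — Rw0w5 and Rw0w5 but w5 and w5 have no common successor.

F3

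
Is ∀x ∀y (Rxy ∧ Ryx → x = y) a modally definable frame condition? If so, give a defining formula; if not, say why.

Not modally definable

Any modally definable frame class is closed under surjective bounded morphisms.
The 6-cycle (worlds s,t,u,v,w,x with s→t→u→v→w→x→s) is antisymmetric. Sending even-indexed worlds to a and odd-indexed worlds to b is a surjective bounded morphism onto the two-world frame with a↔b, which is not antisymmetric.
Hence antisymmetry is not modally definable.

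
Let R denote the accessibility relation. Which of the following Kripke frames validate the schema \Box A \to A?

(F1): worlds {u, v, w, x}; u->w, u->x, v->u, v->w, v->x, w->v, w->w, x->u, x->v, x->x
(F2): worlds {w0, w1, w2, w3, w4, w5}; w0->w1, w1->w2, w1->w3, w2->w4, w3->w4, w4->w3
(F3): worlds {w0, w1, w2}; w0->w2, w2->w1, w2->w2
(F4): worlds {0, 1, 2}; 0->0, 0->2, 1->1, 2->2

(F4)

This is the axiom for reflexivity; its first-order frame correspondent is \forall x Rxx.
(F1): fails — world u does not see itself.
(F2): fails — world w0 does not see itself.
(F3): fails — world w0 does not see itself.
(F4): condition met.
Valid on: (F4).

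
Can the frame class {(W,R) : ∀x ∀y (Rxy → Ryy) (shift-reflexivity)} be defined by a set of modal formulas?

This is a Sahlqvist condition; the T□ axiom □(□r → r) defines it.
Suppose □(□r→r) is valid. Take Rxy and set V(r)={w : Ryw}. Then at y, □r holds; since □(□r→r) at x, □r→r at y, so r at y, i.e. Ryy.

Yes, by □(□r → r)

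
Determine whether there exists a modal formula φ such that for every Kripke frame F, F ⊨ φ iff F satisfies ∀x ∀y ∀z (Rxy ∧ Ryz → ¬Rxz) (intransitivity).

Modal frame validity is preserved under surjective bounded morphisms.
The 5-cycle (worlds a,b,c,d,e with a→b→c→d→e→a) is intransitive. Mapping every world to a single reflexive point • is a surjective bounded morphism; the reflexive point is not intransitive (R••∧R•• but R••).
Hence intransitivity is not modally definable.

Not definable by any modal formula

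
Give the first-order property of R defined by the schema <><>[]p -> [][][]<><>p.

This is a Sahlqvist (Geach-type) schema ◇^2□^1p → □^3◇^2p.
Minimal-valuation argument: fix x; take any y with xR^2y and any z with xR^3z. Set V(p) to the set of worlds R-reachable from y in exactly 1 step. Then □^1p holds at y, so the antecedent holds at x; validity forces ◇^2p at z, giving a w with zR^2w and yR^1w.
First-order correspondent: forall x forall y forall z ((x R^2 y & x R^3 z) -> exists w (yRw & z R^2 w)).

forall x forall y forall z ((x R^2 y & x R^3 z) -> exists w (yRw & z R^2 w))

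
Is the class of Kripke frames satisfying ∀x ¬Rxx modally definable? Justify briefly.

No — not modally definable

Any modally definable frame class is closed under surjective bounded morphisms.
The 5-cycle (worlds s,t,u,v,w with s→t→u→v→w→s) is irreflexive, and the map sending every world to a single reflexive point • is a surjective bounded morphism (forth: every edge maps to (•,•); back: every world has a successor). So any modal formula valid on the 5-cycle is also valid on the reflexive point, which is not irreflexive.
So no modal formula (or set of formulas) defines exactly the irreflexive frames.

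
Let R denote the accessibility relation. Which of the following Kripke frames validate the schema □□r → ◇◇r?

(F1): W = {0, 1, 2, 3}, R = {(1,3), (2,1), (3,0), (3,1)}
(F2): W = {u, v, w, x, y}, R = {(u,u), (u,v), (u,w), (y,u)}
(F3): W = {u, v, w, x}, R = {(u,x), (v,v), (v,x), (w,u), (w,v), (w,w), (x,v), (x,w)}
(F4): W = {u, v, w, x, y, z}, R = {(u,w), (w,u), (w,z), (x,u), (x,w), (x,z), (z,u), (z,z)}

(F3)

Frame correspondent (Sahlqvist): ∀x ∃w (xR²w ∧ xR²w) — i.e. a generalized confluence (Geach) condition.
(F1): fails — at 0 but no w with 0R²w and 0R²w.
(F2): fails — at v but no t with vR²t and vR²t.
(F3): satisfies the condition.
(F4): fails — at v but no t with vR²t and vR²t.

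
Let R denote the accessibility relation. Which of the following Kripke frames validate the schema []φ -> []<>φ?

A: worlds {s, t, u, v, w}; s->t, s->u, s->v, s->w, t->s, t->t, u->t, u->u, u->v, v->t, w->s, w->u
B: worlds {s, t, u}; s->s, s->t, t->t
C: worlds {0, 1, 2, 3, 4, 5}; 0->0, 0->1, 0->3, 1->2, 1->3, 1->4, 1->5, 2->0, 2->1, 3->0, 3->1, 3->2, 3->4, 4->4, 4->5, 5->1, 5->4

The schema corresponds to a generalized confluence (Geach) condition: forall x forall z (xRz -> exists w (xRw & zRw)).
A: holds.
B: holds.
C: fails — 1R2 but no w with 1Rw and 2Rw.

A, B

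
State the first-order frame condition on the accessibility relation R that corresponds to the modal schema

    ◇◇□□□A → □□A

This is a Sahlqvist (Geach-type) schema ◇^2□^3A → □^2◇^0A.
First-order correspondent: ∀x ∀y ∀z ((xR²y ∧ xR²z) → ∃w (yR³w ∧ z = w)).

∀x ∀y ∀z ((xR²y ∧ xR²z) → ∃w (yR³w ∧ z = w))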